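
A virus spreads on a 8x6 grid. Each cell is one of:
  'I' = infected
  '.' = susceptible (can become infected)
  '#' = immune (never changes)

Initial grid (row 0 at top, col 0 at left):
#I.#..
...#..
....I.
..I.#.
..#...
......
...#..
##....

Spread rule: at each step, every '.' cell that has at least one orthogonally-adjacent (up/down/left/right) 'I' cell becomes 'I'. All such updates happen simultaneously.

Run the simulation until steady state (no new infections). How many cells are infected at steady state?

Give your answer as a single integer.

Step 0 (initial): 3 infected
Step 1: +8 new -> 11 infected
Step 2: +9 new -> 20 infected
Step 3: +7 new -> 27 infected
Step 4: +5 new -> 32 infected
Step 5: +4 new -> 36 infected
Step 6: +3 new -> 39 infected
Step 7: +1 new -> 40 infected
Step 8: +0 new -> 40 infected

Answer: 40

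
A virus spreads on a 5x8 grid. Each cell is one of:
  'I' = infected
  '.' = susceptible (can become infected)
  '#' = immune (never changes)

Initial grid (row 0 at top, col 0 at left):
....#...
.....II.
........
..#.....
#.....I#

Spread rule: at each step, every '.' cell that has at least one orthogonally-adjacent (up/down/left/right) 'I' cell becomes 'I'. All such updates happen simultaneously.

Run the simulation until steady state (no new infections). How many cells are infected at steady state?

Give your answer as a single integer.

Step 0 (initial): 3 infected
Step 1: +8 new -> 11 infected
Step 2: +7 new -> 18 infected
Step 3: +5 new -> 23 infected
Step 4: +5 new -> 28 infected
Step 5: +4 new -> 32 infected
Step 6: +3 new -> 35 infected
Step 7: +1 new -> 36 infected
Step 8: +0 new -> 36 infected

Answer: 36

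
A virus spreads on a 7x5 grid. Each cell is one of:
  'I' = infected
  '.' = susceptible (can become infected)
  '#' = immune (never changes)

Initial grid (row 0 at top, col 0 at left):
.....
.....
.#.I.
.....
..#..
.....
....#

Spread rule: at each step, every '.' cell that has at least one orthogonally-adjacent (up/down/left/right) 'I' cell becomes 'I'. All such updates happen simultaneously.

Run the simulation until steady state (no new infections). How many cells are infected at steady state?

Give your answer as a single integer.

Answer: 32

Derivation:
Step 0 (initial): 1 infected
Step 1: +4 new -> 5 infected
Step 2: +6 new -> 11 infected
Step 3: +6 new -> 17 infected
Step 4: +7 new -> 24 infected
Step 5: +5 new -> 29 infected
Step 6: +2 new -> 31 infected
Step 7: +1 new -> 32 infected
Step 8: +0 new -> 32 infected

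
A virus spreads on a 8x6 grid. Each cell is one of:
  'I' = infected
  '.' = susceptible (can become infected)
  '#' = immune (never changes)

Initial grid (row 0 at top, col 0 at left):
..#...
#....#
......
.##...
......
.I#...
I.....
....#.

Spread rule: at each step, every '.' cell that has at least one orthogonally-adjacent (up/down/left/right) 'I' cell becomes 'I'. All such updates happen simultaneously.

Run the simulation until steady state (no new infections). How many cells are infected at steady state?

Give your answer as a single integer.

Step 0 (initial): 2 infected
Step 1: +4 new -> 6 infected
Step 2: +4 new -> 10 infected
Step 3: +4 new -> 14 infected
Step 4: +6 new -> 20 infected
Step 5: +6 new -> 26 infected
Step 6: +7 new -> 33 infected
Step 7: +5 new -> 38 infected
Step 8: +2 new -> 40 infected
Step 9: +1 new -> 41 infected
Step 10: +0 new -> 41 infected

Answer: 41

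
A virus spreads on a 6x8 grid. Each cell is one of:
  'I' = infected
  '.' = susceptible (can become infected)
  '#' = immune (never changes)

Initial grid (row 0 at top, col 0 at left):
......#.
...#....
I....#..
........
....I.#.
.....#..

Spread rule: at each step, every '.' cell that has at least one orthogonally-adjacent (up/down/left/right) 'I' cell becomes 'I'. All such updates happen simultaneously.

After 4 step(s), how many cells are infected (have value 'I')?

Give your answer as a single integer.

Step 0 (initial): 2 infected
Step 1: +7 new -> 9 infected
Step 2: +10 new -> 19 infected
Step 3: +9 new -> 28 infected
Step 4: +6 new -> 34 infected

Answer: 34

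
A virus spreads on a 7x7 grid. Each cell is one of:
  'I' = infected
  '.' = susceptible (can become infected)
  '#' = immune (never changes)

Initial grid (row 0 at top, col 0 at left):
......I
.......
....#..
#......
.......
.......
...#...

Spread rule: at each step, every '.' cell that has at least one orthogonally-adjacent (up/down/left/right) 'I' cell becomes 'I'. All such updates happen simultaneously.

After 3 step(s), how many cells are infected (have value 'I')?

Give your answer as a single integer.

Step 0 (initial): 1 infected
Step 1: +2 new -> 3 infected
Step 2: +3 new -> 6 infected
Step 3: +4 new -> 10 infected

Answer: 10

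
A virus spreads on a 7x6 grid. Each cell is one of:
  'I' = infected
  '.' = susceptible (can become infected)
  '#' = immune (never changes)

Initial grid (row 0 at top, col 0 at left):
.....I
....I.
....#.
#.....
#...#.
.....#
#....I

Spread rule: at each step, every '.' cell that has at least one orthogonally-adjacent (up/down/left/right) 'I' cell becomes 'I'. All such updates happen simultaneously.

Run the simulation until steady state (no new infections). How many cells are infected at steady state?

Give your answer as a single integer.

Answer: 36

Derivation:
Step 0 (initial): 3 infected
Step 1: +4 new -> 7 infected
Step 2: +6 new -> 13 infected
Step 3: +7 new -> 20 infected
Step 4: +9 new -> 29 infected
Step 5: +5 new -> 34 infected
Step 6: +2 new -> 36 infected
Step 7: +0 new -> 36 infected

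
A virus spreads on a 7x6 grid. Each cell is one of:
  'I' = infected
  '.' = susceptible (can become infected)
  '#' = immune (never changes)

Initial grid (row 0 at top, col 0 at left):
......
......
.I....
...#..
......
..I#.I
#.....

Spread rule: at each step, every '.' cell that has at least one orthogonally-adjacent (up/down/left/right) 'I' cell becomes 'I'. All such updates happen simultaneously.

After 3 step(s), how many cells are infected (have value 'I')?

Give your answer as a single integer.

Step 0 (initial): 3 infected
Step 1: +10 new -> 13 infected
Step 2: +14 new -> 27 infected
Step 3: +7 new -> 34 infected

Answer: 34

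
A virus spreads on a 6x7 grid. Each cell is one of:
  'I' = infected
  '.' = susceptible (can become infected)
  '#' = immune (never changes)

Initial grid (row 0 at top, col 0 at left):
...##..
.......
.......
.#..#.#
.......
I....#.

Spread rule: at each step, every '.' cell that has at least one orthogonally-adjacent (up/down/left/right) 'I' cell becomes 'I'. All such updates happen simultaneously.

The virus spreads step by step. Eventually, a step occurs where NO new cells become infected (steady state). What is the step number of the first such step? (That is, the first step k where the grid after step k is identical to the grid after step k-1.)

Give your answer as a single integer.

Step 0 (initial): 1 infected
Step 1: +2 new -> 3 infected
Step 2: +3 new -> 6 infected
Step 3: +3 new -> 9 infected
Step 4: +5 new -> 14 infected
Step 5: +5 new -> 19 infected
Step 6: +4 new -> 23 infected
Step 7: +5 new -> 28 infected
Step 8: +3 new -> 31 infected
Step 9: +2 new -> 33 infected
Step 10: +2 new -> 35 infected
Step 11: +1 new -> 36 infected
Step 12: +0 new -> 36 infected

Answer: 12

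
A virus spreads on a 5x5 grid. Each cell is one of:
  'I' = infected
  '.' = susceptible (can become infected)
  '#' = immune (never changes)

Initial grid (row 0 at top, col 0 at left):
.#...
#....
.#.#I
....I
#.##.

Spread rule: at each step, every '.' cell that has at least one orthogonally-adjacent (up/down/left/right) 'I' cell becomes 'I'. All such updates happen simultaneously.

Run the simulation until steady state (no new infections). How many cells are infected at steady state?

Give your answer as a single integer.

Step 0 (initial): 2 infected
Step 1: +3 new -> 5 infected
Step 2: +3 new -> 8 infected
Step 3: +4 new -> 12 infected
Step 4: +4 new -> 16 infected
Step 5: +1 new -> 17 infected
Step 6: +0 new -> 17 infected

Answer: 17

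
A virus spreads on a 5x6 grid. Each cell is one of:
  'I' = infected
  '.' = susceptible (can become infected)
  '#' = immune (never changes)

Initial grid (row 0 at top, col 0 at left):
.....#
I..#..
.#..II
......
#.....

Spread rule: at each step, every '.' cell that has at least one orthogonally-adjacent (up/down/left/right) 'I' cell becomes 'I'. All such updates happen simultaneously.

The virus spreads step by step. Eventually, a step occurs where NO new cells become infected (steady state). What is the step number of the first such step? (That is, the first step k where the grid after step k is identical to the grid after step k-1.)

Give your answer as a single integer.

Step 0 (initial): 3 infected
Step 1: +8 new -> 11 infected
Step 2: +8 new -> 19 infected
Step 3: +5 new -> 24 infected
Step 4: +2 new -> 26 infected
Step 5: +0 new -> 26 infected

Answer: 5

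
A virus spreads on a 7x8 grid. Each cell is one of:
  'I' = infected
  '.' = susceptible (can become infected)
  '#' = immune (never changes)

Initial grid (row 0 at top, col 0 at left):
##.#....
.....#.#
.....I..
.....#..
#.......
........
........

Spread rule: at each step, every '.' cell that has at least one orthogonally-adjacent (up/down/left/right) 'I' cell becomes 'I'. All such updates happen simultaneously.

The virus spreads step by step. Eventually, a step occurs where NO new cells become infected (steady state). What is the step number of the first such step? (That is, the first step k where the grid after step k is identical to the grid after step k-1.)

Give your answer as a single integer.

Answer: 10

Derivation:
Step 0 (initial): 1 infected
Step 1: +2 new -> 3 infected
Step 2: +6 new -> 9 infected
Step 3: +8 new -> 17 infected
Step 4: +10 new -> 27 infected
Step 5: +10 new -> 37 infected
Step 6: +7 new -> 44 infected
Step 7: +2 new -> 46 infected
Step 8: +2 new -> 48 infected
Step 9: +1 new -> 49 infected
Step 10: +0 new -> 49 infected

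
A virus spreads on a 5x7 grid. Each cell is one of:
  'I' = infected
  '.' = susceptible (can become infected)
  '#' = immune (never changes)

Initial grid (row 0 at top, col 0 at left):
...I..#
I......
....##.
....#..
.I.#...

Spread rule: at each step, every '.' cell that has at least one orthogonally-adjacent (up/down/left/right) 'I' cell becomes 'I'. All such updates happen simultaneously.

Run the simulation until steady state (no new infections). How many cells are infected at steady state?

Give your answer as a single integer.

Step 0 (initial): 3 infected
Step 1: +9 new -> 12 infected
Step 2: +8 new -> 20 infected
Step 3: +3 new -> 23 infected
Step 4: +1 new -> 24 infected
Step 5: +1 new -> 25 infected
Step 6: +1 new -> 26 infected
Step 7: +2 new -> 28 infected
Step 8: +1 new -> 29 infected
Step 9: +1 new -> 30 infected
Step 10: +0 new -> 30 infected

Answer: 30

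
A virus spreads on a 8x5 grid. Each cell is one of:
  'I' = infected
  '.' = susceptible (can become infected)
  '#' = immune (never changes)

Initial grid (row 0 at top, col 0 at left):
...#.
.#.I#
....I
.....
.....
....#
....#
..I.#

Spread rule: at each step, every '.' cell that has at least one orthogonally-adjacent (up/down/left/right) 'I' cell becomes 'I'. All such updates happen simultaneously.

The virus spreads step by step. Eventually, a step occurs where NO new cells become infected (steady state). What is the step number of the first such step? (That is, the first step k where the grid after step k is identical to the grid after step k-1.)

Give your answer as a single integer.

Step 0 (initial): 3 infected
Step 1: +6 new -> 9 infected
Step 2: +8 new -> 17 infected
Step 3: +8 new -> 25 infected
Step 4: +5 new -> 30 infected
Step 5: +3 new -> 33 infected
Step 6: +0 new -> 33 infected

Answer: 6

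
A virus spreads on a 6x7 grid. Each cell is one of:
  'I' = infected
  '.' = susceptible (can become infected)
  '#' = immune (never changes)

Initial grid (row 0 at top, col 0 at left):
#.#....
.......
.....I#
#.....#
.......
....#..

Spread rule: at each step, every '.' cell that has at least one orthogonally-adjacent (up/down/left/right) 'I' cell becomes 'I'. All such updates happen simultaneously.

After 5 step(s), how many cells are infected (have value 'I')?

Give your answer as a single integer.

Step 0 (initial): 1 infected
Step 1: +3 new -> 4 infected
Step 2: +6 new -> 10 infected
Step 3: +8 new -> 18 infected
Step 4: +6 new -> 24 infected
Step 5: +5 new -> 29 infected

Answer: 29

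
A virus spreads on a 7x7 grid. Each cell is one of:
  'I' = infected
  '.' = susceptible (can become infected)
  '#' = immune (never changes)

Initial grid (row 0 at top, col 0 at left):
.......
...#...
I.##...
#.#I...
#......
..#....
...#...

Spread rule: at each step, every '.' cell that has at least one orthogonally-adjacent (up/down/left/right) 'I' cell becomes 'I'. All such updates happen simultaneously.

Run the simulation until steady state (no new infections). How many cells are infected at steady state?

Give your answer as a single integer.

Answer: 41

Derivation:
Step 0 (initial): 2 infected
Step 1: +4 new -> 6 infected
Step 2: +8 new -> 14 infected
Step 3: +8 new -> 22 infected
Step 4: +8 new -> 30 infected
Step 5: +7 new -> 37 infected
Step 6: +4 new -> 41 infected
Step 7: +0 new -> 41 infected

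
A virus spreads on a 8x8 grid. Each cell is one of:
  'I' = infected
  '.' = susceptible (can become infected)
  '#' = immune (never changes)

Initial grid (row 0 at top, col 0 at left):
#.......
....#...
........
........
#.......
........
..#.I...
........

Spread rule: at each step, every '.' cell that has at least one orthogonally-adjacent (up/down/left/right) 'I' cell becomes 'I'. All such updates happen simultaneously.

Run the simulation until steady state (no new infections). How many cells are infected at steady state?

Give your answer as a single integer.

Step 0 (initial): 1 infected
Step 1: +4 new -> 5 infected
Step 2: +6 new -> 11 infected
Step 3: +8 new -> 19 infected
Step 4: +9 new -> 28 infected
Step 5: +9 new -> 37 infected
Step 6: +7 new -> 44 infected
Step 7: +7 new -> 51 infected
Step 8: +6 new -> 57 infected
Step 9: +3 new -> 60 infected
Step 10: +0 new -> 60 infected

Answer: 60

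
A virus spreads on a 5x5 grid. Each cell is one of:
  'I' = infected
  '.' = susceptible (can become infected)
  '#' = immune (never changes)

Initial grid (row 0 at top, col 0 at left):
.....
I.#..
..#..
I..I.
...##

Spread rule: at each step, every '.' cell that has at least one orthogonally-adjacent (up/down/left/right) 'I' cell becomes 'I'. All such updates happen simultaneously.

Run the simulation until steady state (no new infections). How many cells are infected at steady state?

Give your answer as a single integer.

Answer: 21

Derivation:
Step 0 (initial): 3 infected
Step 1: +8 new -> 11 infected
Step 2: +6 new -> 17 infected
Step 3: +3 new -> 20 infected
Step 4: +1 new -> 21 infected
Step 5: +0 new -> 21 infected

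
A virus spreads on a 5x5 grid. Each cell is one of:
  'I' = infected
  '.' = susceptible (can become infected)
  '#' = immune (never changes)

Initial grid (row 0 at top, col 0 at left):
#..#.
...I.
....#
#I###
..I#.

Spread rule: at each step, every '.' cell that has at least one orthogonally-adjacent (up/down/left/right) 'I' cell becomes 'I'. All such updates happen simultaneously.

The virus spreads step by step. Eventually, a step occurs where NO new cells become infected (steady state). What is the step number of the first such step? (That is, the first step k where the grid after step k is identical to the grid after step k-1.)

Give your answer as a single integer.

Answer: 4

Derivation:
Step 0 (initial): 3 infected
Step 1: +5 new -> 8 infected
Step 2: +6 new -> 14 infected
Step 3: +2 new -> 16 infected
Step 4: +0 new -> 16 infected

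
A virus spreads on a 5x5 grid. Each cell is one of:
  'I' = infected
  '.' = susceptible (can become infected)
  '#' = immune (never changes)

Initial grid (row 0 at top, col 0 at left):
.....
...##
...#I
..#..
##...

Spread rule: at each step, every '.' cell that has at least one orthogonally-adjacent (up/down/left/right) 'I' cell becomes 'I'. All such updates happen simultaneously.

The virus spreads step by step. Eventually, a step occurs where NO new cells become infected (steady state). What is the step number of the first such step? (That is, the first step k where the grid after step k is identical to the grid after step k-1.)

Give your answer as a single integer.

Answer: 5

Derivation:
Step 0 (initial): 1 infected
Step 1: +1 new -> 2 infected
Step 2: +2 new -> 4 infected
Step 3: +1 new -> 5 infected
Step 4: +1 new -> 6 infected
Step 5: +0 new -> 6 infected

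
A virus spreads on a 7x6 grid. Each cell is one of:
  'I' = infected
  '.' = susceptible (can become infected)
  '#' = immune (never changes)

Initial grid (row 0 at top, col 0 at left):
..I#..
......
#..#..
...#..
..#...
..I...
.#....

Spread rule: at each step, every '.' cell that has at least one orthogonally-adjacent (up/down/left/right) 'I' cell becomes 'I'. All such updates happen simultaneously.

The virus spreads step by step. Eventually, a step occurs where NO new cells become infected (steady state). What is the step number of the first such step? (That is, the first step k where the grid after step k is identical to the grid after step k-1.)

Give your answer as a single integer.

Step 0 (initial): 2 infected
Step 1: +5 new -> 7 infected
Step 2: +9 new -> 16 infected
Step 3: +10 new -> 26 infected
Step 4: +7 new -> 33 infected
Step 5: +3 new -> 36 infected
Step 6: +0 new -> 36 infected

Answer: 6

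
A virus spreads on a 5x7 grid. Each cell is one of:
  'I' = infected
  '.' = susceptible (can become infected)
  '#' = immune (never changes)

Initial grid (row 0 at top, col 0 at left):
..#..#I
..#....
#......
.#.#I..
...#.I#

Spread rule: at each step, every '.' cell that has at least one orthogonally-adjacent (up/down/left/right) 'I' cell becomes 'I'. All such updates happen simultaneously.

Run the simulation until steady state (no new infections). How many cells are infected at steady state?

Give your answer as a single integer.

Answer: 27

Derivation:
Step 0 (initial): 3 infected
Step 1: +4 new -> 7 infected
Step 2: +6 new -> 13 infected
Step 3: +3 new -> 16 infected
Step 4: +3 new -> 19 infected
Step 5: +2 new -> 21 infected
Step 6: +3 new -> 24 infected
Step 7: +2 new -> 26 infected
Step 8: +1 new -> 27 infected
Step 9: +0 new -> 27 infected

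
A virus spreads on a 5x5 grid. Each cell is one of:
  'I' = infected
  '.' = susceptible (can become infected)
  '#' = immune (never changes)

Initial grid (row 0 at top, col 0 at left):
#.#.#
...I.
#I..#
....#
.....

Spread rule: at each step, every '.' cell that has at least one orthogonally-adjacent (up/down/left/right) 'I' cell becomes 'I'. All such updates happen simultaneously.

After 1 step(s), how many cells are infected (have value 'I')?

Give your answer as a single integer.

Step 0 (initial): 2 infected
Step 1: +7 new -> 9 infected

Answer: 9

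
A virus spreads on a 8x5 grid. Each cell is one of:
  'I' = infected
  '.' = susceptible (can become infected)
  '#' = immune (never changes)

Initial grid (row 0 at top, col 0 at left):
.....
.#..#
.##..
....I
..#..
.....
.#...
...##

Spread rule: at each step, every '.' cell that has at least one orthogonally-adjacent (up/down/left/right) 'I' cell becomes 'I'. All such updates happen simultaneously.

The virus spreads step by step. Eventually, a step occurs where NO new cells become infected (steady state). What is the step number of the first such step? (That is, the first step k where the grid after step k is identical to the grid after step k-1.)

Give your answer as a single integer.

Answer: 9

Derivation:
Step 0 (initial): 1 infected
Step 1: +3 new -> 4 infected
Step 2: +4 new -> 8 infected
Step 3: +4 new -> 12 infected
Step 4: +6 new -> 18 infected
Step 5: +6 new -> 24 infected
Step 6: +4 new -> 28 infected
Step 7: +3 new -> 31 infected
Step 8: +1 new -> 32 infected
Step 9: +0 new -> 32 infected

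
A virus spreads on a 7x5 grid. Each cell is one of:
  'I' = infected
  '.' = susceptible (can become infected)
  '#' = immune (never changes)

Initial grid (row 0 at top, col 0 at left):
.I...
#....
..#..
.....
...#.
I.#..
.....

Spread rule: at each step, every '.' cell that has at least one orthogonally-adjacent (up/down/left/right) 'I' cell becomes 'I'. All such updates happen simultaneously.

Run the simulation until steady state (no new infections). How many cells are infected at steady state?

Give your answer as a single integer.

Answer: 31

Derivation:
Step 0 (initial): 2 infected
Step 1: +6 new -> 8 infected
Step 2: +6 new -> 14 infected
Step 3: +6 new -> 20 infected
Step 4: +4 new -> 24 infected
Step 5: +4 new -> 28 infected
Step 6: +2 new -> 30 infected
Step 7: +1 new -> 31 infected
Step 8: +0 new -> 31 infected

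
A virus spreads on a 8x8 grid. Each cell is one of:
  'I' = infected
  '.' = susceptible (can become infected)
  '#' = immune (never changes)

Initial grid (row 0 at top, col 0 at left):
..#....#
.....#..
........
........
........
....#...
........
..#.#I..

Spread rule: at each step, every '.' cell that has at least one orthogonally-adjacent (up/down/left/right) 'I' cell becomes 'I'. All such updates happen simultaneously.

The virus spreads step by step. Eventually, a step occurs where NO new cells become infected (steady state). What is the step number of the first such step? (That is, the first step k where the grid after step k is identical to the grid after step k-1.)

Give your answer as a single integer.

Answer: 13

Derivation:
Step 0 (initial): 1 infected
Step 1: +2 new -> 3 infected
Step 2: +4 new -> 7 infected
Step 3: +4 new -> 11 infected
Step 4: +7 new -> 18 infected
Step 5: +7 new -> 25 infected
Step 6: +8 new -> 33 infected
Step 7: +8 new -> 41 infected
Step 8: +7 new -> 48 infected
Step 9: +5 new -> 53 infected
Step 10: +2 new -> 55 infected
Step 11: +2 new -> 57 infected
Step 12: +1 new -> 58 infected
Step 13: +0 new -> 58 infected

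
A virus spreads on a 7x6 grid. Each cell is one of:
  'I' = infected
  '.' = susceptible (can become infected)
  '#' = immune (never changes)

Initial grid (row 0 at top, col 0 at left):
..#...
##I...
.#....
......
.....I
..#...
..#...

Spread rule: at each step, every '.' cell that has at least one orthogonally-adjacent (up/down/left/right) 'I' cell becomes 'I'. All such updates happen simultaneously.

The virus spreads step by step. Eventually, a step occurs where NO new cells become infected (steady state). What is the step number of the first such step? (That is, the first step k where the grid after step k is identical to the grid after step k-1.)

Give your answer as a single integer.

Answer: 8

Derivation:
Step 0 (initial): 2 infected
Step 1: +5 new -> 7 infected
Step 2: +9 new -> 16 infected
Step 3: +8 new -> 24 infected
Step 4: +4 new -> 28 infected
Step 5: +3 new -> 31 infected
Step 6: +2 new -> 33 infected
Step 7: +1 new -> 34 infected
Step 8: +0 new -> 34 infected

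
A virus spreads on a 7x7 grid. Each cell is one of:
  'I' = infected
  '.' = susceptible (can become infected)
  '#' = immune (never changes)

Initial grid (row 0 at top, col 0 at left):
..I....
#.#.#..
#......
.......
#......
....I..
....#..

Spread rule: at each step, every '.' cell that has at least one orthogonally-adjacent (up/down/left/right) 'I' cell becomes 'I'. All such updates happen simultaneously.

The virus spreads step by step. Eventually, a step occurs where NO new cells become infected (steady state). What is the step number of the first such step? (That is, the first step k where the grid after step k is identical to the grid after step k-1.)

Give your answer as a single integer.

Step 0 (initial): 2 infected
Step 1: +5 new -> 7 infected
Step 2: +11 new -> 18 infected
Step 3: +11 new -> 29 infected
Step 4: +10 new -> 39 infected
Step 5: +4 new -> 43 infected
Step 6: +0 new -> 43 infected

Answer: 6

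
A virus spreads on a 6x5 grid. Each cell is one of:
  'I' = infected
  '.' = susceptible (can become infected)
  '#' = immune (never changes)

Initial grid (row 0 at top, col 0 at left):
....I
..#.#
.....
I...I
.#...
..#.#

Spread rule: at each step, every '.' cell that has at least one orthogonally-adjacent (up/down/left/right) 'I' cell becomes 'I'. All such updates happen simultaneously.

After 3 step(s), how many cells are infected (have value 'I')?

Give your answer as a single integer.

Answer: 25

Derivation:
Step 0 (initial): 3 infected
Step 1: +7 new -> 10 infected
Step 2: +8 new -> 18 infected
Step 3: +7 new -> 25 infected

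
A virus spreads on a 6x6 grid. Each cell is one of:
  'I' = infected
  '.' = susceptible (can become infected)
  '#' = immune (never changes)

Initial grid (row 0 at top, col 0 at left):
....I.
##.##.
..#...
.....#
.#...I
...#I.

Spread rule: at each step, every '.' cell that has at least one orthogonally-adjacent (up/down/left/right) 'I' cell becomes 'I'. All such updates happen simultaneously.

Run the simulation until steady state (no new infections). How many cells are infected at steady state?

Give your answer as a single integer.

Answer: 28

Derivation:
Step 0 (initial): 3 infected
Step 1: +4 new -> 7 infected
Step 2: +4 new -> 11 infected
Step 3: +6 new -> 17 infected
Step 4: +4 new -> 21 infected
Step 5: +2 new -> 23 infected
Step 6: +3 new -> 26 infected
Step 7: +2 new -> 28 infected
Step 8: +0 new -> 28 infected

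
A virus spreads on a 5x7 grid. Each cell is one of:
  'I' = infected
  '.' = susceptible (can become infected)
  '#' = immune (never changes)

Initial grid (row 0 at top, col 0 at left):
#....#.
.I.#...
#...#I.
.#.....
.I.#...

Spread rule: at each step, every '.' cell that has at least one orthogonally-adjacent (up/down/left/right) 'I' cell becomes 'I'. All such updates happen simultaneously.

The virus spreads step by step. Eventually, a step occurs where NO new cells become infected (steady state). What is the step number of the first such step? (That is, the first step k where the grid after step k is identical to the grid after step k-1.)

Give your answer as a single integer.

Answer: 4

Derivation:
Step 0 (initial): 3 infected
Step 1: +9 new -> 12 infected
Step 2: +9 new -> 21 infected
Step 3: +7 new -> 28 infected
Step 4: +0 new -> 28 infected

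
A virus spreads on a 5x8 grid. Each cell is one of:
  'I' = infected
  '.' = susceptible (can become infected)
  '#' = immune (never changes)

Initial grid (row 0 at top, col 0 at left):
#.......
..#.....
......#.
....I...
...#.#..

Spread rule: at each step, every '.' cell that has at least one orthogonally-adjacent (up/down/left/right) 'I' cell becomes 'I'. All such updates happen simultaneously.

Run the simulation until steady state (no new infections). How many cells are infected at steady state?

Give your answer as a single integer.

Answer: 35

Derivation:
Step 0 (initial): 1 infected
Step 1: +4 new -> 5 infected
Step 2: +5 new -> 10 infected
Step 3: +8 new -> 18 infected
Step 4: +8 new -> 26 infected
Step 5: +6 new -> 32 infected
Step 6: +3 new -> 35 infected
Step 7: +0 new -> 35 infected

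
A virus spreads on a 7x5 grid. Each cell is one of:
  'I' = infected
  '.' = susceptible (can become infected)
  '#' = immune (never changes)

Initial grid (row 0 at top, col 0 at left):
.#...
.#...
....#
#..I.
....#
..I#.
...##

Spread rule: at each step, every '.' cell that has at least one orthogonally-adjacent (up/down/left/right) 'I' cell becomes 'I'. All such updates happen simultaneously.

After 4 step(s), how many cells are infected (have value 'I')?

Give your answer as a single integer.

Step 0 (initial): 2 infected
Step 1: +7 new -> 9 infected
Step 2: +6 new -> 15 infected
Step 3: +6 new -> 21 infected
Step 4: +3 new -> 24 infected

Answer: 24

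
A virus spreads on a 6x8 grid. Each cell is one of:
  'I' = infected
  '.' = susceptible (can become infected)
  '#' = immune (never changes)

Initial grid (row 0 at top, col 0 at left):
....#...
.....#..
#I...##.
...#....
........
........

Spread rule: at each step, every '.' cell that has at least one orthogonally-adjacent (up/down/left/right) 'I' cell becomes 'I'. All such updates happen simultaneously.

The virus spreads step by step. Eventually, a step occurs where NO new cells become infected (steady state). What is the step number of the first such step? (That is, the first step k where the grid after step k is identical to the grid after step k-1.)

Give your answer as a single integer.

Answer: 13

Derivation:
Step 0 (initial): 1 infected
Step 1: +3 new -> 4 infected
Step 2: +7 new -> 11 infected
Step 3: +7 new -> 18 infected
Step 4: +6 new -> 24 infected
Step 5: +3 new -> 27 infected
Step 6: +3 new -> 30 infected
Step 7: +3 new -> 33 infected
Step 8: +3 new -> 36 infected
Step 9: +2 new -> 38 infected
Step 10: +2 new -> 40 infected
Step 11: +1 new -> 41 infected
Step 12: +1 new -> 42 infected
Step 13: +0 new -> 42 infected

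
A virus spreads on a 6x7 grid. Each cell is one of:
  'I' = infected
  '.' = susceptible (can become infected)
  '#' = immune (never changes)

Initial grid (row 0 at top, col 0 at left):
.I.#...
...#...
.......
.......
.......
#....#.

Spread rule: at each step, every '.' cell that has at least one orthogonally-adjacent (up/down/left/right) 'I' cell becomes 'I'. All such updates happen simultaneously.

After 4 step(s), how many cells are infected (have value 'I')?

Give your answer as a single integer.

Step 0 (initial): 1 infected
Step 1: +3 new -> 4 infected
Step 2: +3 new -> 7 infected
Step 3: +3 new -> 10 infected
Step 4: +4 new -> 14 infected

Answer: 14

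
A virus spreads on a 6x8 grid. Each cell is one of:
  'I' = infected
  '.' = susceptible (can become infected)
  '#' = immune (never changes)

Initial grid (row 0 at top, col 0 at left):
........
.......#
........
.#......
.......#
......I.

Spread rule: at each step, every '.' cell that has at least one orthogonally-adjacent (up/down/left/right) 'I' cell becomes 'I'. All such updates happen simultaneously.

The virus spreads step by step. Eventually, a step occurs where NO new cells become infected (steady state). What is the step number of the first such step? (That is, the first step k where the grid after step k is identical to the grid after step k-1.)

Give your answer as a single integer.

Answer: 12

Derivation:
Step 0 (initial): 1 infected
Step 1: +3 new -> 4 infected
Step 2: +3 new -> 7 infected
Step 3: +5 new -> 12 infected
Step 4: +6 new -> 18 infected
Step 5: +6 new -> 24 infected
Step 6: +7 new -> 31 infected
Step 7: +4 new -> 35 infected
Step 8: +4 new -> 39 infected
Step 9: +3 new -> 42 infected
Step 10: +2 new -> 44 infected
Step 11: +1 new -> 45 infected
Step 12: +0 new -> 45 infected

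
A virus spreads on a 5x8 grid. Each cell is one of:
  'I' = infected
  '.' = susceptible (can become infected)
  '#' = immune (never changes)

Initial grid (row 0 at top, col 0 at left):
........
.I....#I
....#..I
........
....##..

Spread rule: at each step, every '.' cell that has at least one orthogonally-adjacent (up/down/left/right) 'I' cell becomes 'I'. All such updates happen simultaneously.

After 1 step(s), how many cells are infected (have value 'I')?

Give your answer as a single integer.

Step 0 (initial): 3 infected
Step 1: +7 new -> 10 infected

Answer: 10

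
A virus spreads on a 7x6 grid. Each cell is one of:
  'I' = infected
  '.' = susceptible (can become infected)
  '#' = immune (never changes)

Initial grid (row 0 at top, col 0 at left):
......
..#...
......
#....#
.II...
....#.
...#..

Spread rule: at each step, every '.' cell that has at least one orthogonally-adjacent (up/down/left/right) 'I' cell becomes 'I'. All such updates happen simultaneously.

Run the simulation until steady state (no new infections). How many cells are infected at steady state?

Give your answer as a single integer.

Step 0 (initial): 2 infected
Step 1: +6 new -> 8 infected
Step 2: +8 new -> 16 infected
Step 3: +6 new -> 22 infected
Step 4: +5 new -> 27 infected
Step 5: +6 new -> 33 infected
Step 6: +3 new -> 36 infected
Step 7: +1 new -> 37 infected
Step 8: +0 new -> 37 infected

Answer: 37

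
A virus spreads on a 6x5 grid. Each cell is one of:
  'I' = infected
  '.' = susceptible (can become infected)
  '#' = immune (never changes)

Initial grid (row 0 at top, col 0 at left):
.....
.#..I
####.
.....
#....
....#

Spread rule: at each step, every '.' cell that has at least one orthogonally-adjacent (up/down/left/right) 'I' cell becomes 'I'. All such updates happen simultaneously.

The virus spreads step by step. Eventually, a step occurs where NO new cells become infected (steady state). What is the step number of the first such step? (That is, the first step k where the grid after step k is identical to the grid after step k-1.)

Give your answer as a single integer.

Step 0 (initial): 1 infected
Step 1: +3 new -> 4 infected
Step 2: +3 new -> 7 infected
Step 3: +3 new -> 10 infected
Step 4: +3 new -> 13 infected
Step 5: +4 new -> 17 infected
Step 6: +4 new -> 21 infected
Step 7: +1 new -> 22 infected
Step 8: +1 new -> 23 infected
Step 9: +0 new -> 23 infected

Answer: 9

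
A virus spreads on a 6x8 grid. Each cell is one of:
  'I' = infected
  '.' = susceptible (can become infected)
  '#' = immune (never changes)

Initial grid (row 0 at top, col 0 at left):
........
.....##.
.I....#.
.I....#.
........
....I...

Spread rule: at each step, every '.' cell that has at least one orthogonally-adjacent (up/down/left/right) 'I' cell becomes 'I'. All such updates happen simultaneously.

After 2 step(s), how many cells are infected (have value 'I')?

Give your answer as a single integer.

Answer: 25

Derivation:
Step 0 (initial): 3 infected
Step 1: +9 new -> 12 infected
Step 2: +13 new -> 25 infected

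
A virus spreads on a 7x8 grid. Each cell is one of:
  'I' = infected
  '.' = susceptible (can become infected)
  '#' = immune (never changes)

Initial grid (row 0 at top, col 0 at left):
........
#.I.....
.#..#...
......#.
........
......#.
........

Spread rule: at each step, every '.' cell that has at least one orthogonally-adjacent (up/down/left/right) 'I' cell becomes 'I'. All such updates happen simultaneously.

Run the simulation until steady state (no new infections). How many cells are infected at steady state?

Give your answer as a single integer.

Step 0 (initial): 1 infected
Step 1: +4 new -> 5 infected
Step 2: +5 new -> 10 infected
Step 3: +6 new -> 16 infected
Step 4: +8 new -> 24 infected
Step 5: +10 new -> 34 infected
Step 6: +7 new -> 41 infected
Step 7: +5 new -> 46 infected
Step 8: +2 new -> 48 infected
Step 9: +2 new -> 50 infected
Step 10: +1 new -> 51 infected
Step 11: +0 new -> 51 infected

Answer: 51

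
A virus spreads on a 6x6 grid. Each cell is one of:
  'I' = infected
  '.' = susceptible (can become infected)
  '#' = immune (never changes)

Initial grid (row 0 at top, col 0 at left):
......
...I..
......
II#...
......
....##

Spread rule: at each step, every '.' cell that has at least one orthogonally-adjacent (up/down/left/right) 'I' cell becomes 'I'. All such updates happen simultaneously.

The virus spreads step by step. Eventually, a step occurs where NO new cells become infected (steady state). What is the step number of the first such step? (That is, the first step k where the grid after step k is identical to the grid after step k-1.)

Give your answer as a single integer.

Answer: 6

Derivation:
Step 0 (initial): 3 infected
Step 1: +8 new -> 11 infected
Step 2: +11 new -> 22 infected
Step 3: +7 new -> 29 infected
Step 4: +3 new -> 32 infected
Step 5: +1 new -> 33 infected
Step 6: +0 new -> 33 infected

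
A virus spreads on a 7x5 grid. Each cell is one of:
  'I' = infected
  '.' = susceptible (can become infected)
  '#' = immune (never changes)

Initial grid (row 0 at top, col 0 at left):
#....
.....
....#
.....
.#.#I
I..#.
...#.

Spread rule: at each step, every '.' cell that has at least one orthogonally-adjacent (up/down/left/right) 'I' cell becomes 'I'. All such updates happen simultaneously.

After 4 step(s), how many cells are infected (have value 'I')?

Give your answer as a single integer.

Step 0 (initial): 2 infected
Step 1: +5 new -> 7 infected
Step 2: +5 new -> 12 infected
Step 3: +6 new -> 18 infected
Step 4: +4 new -> 22 infected

Answer: 22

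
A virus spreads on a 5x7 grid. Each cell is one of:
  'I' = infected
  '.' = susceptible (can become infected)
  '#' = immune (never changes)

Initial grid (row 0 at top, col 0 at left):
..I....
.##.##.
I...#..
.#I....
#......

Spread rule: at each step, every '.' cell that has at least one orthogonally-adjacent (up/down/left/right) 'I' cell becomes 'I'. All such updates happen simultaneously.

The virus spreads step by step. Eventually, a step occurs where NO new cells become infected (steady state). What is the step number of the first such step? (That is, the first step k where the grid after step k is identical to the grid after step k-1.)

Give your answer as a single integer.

Step 0 (initial): 3 infected
Step 1: +8 new -> 11 infected
Step 2: +7 new -> 18 infected
Step 3: +3 new -> 21 infected
Step 4: +4 new -> 25 infected
Step 5: +3 new -> 28 infected
Step 6: +0 new -> 28 infected

Answer: 6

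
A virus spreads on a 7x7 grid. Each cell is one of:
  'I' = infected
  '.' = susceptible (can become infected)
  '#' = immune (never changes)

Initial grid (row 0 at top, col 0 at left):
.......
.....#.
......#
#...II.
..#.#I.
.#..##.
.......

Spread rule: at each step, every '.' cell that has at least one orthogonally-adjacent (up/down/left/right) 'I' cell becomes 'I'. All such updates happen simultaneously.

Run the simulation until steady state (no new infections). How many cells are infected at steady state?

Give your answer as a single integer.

Step 0 (initial): 3 infected
Step 1: +5 new -> 8 infected
Step 2: +5 new -> 13 infected
Step 3: +6 new -> 19 infected
Step 4: +8 new -> 27 infected
Step 5: +7 new -> 34 infected
Step 6: +5 new -> 39 infected
Step 7: +2 new -> 41 infected
Step 8: +0 new -> 41 infected

Answer: 41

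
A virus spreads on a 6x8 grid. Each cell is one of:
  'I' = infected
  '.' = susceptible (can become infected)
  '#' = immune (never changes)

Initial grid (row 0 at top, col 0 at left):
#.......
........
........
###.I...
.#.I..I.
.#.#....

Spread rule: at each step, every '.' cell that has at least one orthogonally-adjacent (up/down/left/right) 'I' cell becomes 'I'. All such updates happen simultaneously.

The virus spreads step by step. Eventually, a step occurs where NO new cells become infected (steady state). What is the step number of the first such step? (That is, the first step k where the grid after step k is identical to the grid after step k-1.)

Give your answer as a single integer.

Step 0 (initial): 3 infected
Step 1: +9 new -> 12 infected
Step 2: +9 new -> 21 infected
Step 3: +6 new -> 27 infected
Step 4: +6 new -> 33 infected
Step 5: +4 new -> 37 infected
Step 6: +2 new -> 39 infected
Step 7: +0 new -> 39 infected

Answer: 7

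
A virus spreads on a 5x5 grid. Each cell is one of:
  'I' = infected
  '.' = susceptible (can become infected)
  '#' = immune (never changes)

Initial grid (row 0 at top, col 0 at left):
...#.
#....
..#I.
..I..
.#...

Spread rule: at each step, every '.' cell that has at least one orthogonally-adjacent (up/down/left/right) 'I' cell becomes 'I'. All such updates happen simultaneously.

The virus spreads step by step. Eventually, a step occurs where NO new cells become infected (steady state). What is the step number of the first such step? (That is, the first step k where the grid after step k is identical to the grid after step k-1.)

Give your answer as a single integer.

Answer: 6

Derivation:
Step 0 (initial): 2 infected
Step 1: +5 new -> 7 infected
Step 2: +6 new -> 13 infected
Step 3: +6 new -> 19 infected
Step 4: +1 new -> 20 infected
Step 5: +1 new -> 21 infected
Step 6: +0 new -> 21 infected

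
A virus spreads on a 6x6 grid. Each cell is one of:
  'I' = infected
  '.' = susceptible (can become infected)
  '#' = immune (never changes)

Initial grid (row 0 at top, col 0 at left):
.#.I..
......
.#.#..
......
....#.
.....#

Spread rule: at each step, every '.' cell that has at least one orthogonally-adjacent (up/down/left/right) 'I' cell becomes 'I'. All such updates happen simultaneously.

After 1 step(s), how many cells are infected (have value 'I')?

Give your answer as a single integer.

Step 0 (initial): 1 infected
Step 1: +3 new -> 4 infected

Answer: 4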